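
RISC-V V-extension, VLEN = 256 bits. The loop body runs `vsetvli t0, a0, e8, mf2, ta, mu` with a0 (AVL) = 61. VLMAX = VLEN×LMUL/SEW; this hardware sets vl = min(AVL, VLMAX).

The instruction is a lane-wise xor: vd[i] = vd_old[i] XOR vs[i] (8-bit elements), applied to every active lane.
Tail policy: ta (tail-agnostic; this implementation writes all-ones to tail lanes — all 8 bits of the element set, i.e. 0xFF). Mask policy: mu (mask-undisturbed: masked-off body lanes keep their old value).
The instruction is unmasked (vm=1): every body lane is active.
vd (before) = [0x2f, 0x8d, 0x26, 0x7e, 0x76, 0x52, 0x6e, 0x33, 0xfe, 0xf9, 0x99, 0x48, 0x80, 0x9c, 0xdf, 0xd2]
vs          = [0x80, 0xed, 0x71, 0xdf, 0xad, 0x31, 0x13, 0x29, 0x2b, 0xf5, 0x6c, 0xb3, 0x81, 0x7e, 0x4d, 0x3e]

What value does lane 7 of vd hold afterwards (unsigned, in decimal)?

VLMAX = VLEN×LMUL/SEW = 256×1/2/8 = 16
vl = min(AVL, VLMAX) = min(61, 16) = 16
[0] xor(0x2f,0x80) = 0xaf
[1] xor(0x8d,0xed) = 0x60
[2] xor(0x26,0x71) = 0x57
[3] xor(0x7e,0xdf) = 0xa1
[4] xor(0x76,0xad) = 0xdb
[5] xor(0x52,0x31) = 0x63
[6] xor(0x6e,0x13) = 0x7d
[7] xor(0x33,0x29) = 0x1a
[8] xor(0xfe,0x2b) = 0xd5
[9] xor(0xf9,0xf5) = 0x0c
[10] xor(0x99,0x6c) = 0xf5
[11] xor(0x48,0xb3) = 0xfb
[12] xor(0x80,0x81) = 0x01
[13] xor(0x9c,0x7e) = 0xe2
[14] xor(0xdf,0x4d) = 0x92
[15] xor(0xd2,0x3e) = 0xec

vd[7] = 26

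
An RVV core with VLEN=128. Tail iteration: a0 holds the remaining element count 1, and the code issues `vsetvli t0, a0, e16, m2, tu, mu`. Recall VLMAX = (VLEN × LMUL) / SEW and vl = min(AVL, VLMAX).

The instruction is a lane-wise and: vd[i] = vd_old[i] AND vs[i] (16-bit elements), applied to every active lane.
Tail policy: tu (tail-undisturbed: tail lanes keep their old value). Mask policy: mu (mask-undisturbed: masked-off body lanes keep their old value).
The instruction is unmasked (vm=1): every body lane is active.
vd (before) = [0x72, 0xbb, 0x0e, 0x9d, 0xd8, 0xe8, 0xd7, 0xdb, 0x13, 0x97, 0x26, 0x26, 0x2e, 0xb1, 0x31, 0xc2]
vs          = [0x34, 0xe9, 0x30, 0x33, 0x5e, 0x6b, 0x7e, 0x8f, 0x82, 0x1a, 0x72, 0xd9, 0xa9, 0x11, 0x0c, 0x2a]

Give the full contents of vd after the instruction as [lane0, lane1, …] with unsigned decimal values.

lanes per group: 128·2/16 = 16
vl ← min(1, 16) = 1
[0] and(0x72,0x34) = 0x30
[1] tail/keep = 0xbb
[2] tail/keep = 0x0e
[3] tail/keep = 0x9d
[4] tail/keep = 0xd8
[5] tail/keep = 0xe8
[6] tail/keep = 0xd7
[7] tail/keep = 0xdb
[8] tail/keep = 0x13
[9] tail/keep = 0x97
[10] tail/keep = 0x26
[11] tail/keep = 0x26
[12] tail/keep = 0x2e
[13] tail/keep = 0xb1
[14] tail/keep = 0x31
[15] tail/keep = 0xc2

vd = [48, 187, 14, 157, 216, 232, 215, 219, 19, 151, 38, 38, 46, 177, 49, 194]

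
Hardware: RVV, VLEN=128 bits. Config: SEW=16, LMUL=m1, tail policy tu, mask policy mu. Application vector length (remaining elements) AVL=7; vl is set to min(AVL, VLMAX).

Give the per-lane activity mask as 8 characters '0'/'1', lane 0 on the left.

predicate = 11111110

VLMAX = VLEN×LMUL/SEW = 128×1/16 = 8
vl = min(AVL, VLMAX) = min(7, 8) = 7
bits (lane 0 leftmost): 11111110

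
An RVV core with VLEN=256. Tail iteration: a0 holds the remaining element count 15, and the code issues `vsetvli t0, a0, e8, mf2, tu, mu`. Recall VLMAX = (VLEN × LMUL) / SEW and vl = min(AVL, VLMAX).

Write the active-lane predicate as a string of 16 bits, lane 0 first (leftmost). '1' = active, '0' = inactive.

predicate = 1111111111111110

VLMAX = (256 × 1/2) / 8 = 16 lanes
AVL=15 ≤ VLMAX=16, so vl = 15
bits (lane 0 leftmost): 1111111111111110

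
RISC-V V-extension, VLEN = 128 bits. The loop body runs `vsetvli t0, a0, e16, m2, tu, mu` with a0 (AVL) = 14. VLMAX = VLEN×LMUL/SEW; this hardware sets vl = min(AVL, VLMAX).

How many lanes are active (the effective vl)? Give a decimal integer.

vl = 14

lanes per group: 128·2/16 = 16
vl = min(AVL, VLMAX) = min(14, 16) = 14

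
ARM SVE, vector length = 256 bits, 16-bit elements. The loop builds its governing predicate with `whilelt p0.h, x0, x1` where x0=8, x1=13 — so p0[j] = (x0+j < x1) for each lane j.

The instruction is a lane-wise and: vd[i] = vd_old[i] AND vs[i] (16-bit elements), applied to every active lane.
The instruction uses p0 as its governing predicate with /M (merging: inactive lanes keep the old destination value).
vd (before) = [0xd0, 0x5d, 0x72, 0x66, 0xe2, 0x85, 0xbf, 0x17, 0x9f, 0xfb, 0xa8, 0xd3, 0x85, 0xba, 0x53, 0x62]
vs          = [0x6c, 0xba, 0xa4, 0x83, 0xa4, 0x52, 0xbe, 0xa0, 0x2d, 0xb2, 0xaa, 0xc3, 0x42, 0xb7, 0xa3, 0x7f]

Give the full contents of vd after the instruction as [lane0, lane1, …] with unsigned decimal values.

register lanes = 256/16 = 16
active while 8+j < 13, i.e. j ∈ [0,5) capped at 16 ⇒ 5
vd[0] and(0xd0,0x6c) -> 0x40
vd[1] and(0x5d,0xba) -> 0x18
vd[2] and(0x72,0xa4) -> 0x20
vd[3] and(0x66,0x83) -> 0x02
vd[4] and(0xe2,0xa4) -> 0xa0
vd[5] tail/keep -> 0x85
vd[6] tail/keep -> 0xbf
vd[7] tail/keep -> 0x17
vd[8] tail/keep -> 0x9f
vd[9] tail/keep -> 0xfb
vd[10] tail/keep -> 0xa8
vd[11] tail/keep -> 0xd3
vd[12] tail/keep -> 0x85
vd[13] tail/keep -> 0xba
vd[14] tail/keep -> 0x53
vd[15] tail/keep -> 0x62

vd = [64, 24, 32, 2, 160, 133, 191, 23, 159, 251, 168, 211, 133, 186, 83, 98]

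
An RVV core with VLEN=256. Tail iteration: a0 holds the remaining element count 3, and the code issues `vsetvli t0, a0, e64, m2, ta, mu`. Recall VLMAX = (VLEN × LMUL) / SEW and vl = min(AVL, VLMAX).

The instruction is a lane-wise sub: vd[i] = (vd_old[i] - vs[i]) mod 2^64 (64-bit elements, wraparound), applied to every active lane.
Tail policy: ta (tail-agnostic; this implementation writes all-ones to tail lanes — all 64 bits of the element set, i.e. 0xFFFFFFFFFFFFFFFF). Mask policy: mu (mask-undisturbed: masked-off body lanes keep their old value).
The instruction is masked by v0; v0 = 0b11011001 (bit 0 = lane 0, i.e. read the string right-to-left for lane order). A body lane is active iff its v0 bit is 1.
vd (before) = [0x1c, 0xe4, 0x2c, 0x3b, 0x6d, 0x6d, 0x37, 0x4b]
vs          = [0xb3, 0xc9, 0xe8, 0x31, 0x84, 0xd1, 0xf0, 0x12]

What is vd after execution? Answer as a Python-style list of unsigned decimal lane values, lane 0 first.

VLMAX = (256 × 2) / 64 = 8 lanes
vl ← min(3, 8) = 3
[0] sub(0x1c,0xb3) = 0xffffffffffffff69
[1] mask-off/keep = 0xe4
[2] mask-off/keep = 0x2c
[3] tail/ones = 0xffffffffffffffff
[4] tail/ones = 0xffffffffffffffff
[5] tail/ones = 0xffffffffffffffff
[6] tail/ones = 0xffffffffffffffff
[7] tail/ones = 0xffffffffffffffff

vd = [18446744073709551465, 228, 44, 18446744073709551615, 18446744073709551615, 18446744073709551615, 18446744073709551615, 18446744073709551615]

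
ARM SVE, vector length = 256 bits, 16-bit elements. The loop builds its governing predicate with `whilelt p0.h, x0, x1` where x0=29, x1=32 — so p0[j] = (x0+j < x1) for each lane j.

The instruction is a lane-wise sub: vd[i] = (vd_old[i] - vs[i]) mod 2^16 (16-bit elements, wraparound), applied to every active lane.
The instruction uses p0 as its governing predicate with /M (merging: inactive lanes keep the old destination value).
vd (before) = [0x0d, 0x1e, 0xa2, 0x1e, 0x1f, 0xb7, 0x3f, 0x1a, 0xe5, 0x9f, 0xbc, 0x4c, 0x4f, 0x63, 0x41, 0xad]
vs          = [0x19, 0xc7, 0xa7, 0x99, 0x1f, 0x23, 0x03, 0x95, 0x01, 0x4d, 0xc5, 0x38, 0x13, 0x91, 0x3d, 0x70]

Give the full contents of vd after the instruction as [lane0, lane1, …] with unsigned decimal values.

256-bit reg / 16-bit elem → 16 lanes
p0[j] = (29+j < 32); true for j=0..2 → 3 lanes set
  i=0: sub(0x0d,0x19) → 65524
  i=1: sub(0x1e,0xc7) → 65367
  i=2: sub(0xa2,0xa7) → 65531
  i=3: tail/keep → 30
  i=4: tail/keep → 31
  i=5: tail/keep → 183
  i=6: tail/keep → 63
  i=7: tail/keep → 26
  i=8: tail/keep → 229
  i=9: tail/keep → 159
  i=10: tail/keep → 188
  i=11: tail/keep → 76
  i=12: tail/keep → 79
  i=13: tail/keep → 99
  i=14: tail/keep → 65
  i=15: tail/keep → 173

vd = [65524, 65367, 65531, 30, 31, 183, 63, 26, 229, 159, 188, 76, 79, 99, 65, 173]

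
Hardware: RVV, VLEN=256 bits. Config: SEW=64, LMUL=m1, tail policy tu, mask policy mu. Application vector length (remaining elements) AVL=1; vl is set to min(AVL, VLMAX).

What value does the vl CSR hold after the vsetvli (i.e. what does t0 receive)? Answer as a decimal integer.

VLMAX = (256 × 1) / 64 = 4 lanes
vl ← min(1, 4) = 1

vl = 1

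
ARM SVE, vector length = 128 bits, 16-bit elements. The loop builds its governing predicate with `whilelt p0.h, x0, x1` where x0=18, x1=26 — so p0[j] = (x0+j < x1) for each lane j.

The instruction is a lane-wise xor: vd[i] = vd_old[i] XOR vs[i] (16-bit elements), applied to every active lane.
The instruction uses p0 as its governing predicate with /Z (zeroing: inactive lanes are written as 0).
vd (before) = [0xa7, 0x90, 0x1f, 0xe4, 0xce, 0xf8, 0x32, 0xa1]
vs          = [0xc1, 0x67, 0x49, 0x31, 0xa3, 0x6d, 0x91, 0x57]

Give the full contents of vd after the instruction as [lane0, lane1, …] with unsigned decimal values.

register lanes = 128/16 = 8
whilelt: lane j active iff 18+j < 26 → j < 8 → 8 active
vd[0] xor(0xa7,0xc1) -> 0x66
vd[1] xor(0x90,0x67) -> 0xf7
vd[2] xor(0x1f,0x49) -> 0x56
vd[3] xor(0xe4,0x31) -> 0xd5
vd[4] xor(0xce,0xa3) -> 0x6d
vd[5] xor(0xf8,0x6d) -> 0x95
vd[6] xor(0x32,0x91) -> 0xa3
vd[7] xor(0xa1,0x57) -> 0xf6

vd = [102, 247, 86, 213, 109, 149, 163, 246]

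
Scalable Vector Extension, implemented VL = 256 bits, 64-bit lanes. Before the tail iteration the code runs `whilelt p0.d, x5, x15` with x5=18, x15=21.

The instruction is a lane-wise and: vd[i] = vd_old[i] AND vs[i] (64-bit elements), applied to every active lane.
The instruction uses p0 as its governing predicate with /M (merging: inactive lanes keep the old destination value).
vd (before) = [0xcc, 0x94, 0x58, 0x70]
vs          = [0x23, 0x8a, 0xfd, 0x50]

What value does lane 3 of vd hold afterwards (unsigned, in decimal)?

vd[3] = 112

lane count: 256 div 64 = 4
whilelt: lane j active iff 18+j < 21 → j < 3 → 3 active
[0] and(0xcc,0x23) = 0x00
[1] and(0x94,0x8a) = 0x80
[2] and(0x58,0xfd) = 0x58
[3] tail/keep = 0x70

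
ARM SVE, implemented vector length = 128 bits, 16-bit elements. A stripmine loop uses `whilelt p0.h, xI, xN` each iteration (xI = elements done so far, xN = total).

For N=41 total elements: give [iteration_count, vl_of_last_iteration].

[iterations, last_vl] = [6, 1]

register lanes = 128/16 = 8
iterations = ceil(41/8) = 6; final-pass vl = 1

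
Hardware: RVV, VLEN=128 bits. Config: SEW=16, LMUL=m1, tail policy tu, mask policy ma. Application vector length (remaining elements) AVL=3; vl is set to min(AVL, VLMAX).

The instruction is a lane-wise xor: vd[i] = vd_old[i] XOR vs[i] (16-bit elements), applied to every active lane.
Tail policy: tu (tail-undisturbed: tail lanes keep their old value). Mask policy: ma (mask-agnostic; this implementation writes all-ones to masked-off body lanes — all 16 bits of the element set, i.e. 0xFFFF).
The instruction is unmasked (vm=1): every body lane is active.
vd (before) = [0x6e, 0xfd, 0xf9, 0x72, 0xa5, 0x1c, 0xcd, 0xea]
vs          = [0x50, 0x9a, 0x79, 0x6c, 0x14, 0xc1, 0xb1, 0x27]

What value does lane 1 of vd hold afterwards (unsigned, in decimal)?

vd[1] = 103

VLMAX = VLEN×LMUL/SEW = 128×1/16 = 8
vl = min(AVL, VLMAX) = min(3, 8) = 3
[0] xor(0x6e,0x50) = 0x3e
[1] xor(0xfd,0x9a) = 0x67
[2] xor(0xf9,0x79) = 0x80
[3] tail/keep = 0x72
[4] tail/keep = 0xa5
[5] tail/keep = 0x1c
[6] tail/keep = 0xcd
[7] tail/keep = 0xea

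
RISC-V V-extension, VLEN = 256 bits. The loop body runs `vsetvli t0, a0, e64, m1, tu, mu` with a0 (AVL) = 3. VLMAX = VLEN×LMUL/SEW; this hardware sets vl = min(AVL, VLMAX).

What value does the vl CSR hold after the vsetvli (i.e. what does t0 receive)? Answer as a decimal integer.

lanes per group: 256·1/64 = 4
AVL=3 ≤ VLMAX=4, so vl = 3

vl = 3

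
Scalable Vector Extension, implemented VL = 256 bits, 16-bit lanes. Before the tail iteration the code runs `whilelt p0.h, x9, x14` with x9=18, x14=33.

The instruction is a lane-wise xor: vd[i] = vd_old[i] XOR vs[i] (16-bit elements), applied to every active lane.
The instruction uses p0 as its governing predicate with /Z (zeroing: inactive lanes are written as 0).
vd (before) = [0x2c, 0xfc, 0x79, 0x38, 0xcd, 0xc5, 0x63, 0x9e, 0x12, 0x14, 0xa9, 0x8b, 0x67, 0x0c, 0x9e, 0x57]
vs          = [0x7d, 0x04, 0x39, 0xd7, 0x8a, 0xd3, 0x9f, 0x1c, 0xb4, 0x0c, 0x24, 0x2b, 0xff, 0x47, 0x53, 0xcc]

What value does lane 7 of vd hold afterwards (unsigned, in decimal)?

vd[7] = 130

register lanes = 256/16 = 16
p0[j] = (18+j < 33); true for j=0..14 → 15 lanes set
  i=0: xor(0x2c,0x7d) → 81
  i=1: xor(0xfc,0x04) → 248
  i=2: xor(0x79,0x39) → 64
  i=3: xor(0x38,0xd7) → 239
  i=4: xor(0xcd,0x8a) → 71
  i=5: xor(0xc5,0xd3) → 22
  i=6: xor(0x63,0x9f) → 252
  i=7: xor(0x9e,0x1c) → 130
  i=8: xor(0x12,0xb4) → 166
  i=9: xor(0x14,0x0c) → 24
  i=10: xor(0xa9,0x24) → 141
  i=11: xor(0x8b,0x2b) → 160
  i=12: xor(0x67,0xff) → 152
  i=13: xor(0x0c,0x47) → 75
  i=14: xor(0x9e,0x53) → 205
  i=15: tail/zero → 0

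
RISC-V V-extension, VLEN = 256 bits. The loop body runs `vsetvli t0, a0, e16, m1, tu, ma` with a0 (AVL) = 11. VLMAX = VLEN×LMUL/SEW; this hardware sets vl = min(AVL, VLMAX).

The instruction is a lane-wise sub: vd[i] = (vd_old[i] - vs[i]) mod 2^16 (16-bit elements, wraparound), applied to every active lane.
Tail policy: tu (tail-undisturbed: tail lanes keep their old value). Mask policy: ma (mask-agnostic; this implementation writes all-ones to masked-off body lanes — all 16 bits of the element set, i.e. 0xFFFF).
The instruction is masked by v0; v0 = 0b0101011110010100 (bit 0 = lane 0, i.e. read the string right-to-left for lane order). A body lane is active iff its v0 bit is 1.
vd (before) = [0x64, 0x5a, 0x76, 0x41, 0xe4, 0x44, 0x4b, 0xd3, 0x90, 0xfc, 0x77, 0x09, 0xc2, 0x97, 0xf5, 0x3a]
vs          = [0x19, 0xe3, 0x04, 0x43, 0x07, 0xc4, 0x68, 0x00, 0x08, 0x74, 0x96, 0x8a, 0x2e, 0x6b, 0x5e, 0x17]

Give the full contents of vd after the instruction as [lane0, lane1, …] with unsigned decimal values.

VLMAX = VLEN×LMUL/SEW = 256×1/16 = 16
vl = min(AVL, VLMAX) = min(11, 16) = 11
  i=0: mask-off/ones → 65535
  i=1: mask-off/ones → 65535
  i=2: sub(0x76,0x04) → 114
  i=3: mask-off/ones → 65535
  i=4: sub(0xe4,0x07) → 221
  i=5: mask-off/ones → 65535
  i=6: mask-off/ones → 65535
  i=7: sub(0xd3,0x00) → 211
  i=8: sub(0x90,0x08) → 136
  i=9: sub(0xfc,0x74) → 136
  i=10: sub(0x77,0x96) → 65505
  i=11: tail/keep → 9
  i=12: tail/keep → 194
  i=13: tail/keep → 151
  i=14: tail/keep → 245
  i=15: tail/keep → 58

vd = [65535, 65535, 114, 65535, 221, 65535, 65535, 211, 136, 136, 65505, 9, 194, 151, 245, 58]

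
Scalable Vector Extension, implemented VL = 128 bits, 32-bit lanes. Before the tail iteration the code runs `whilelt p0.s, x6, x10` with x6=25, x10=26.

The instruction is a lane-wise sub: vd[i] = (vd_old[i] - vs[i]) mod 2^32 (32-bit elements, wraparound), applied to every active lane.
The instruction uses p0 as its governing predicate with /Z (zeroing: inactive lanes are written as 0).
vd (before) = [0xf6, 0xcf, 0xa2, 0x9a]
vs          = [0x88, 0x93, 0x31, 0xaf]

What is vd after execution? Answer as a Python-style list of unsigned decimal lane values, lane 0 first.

register lanes = 128/32 = 4
p0[j] = (25+j < 26); true for j=0..0 → 1 lanes set
vd[0] sub(0xf6,0x88) -> 0x6e
vd[1] tail/zero -> 0x00
vd[2] tail/zero -> 0x00
vd[3] tail/zero -> 0x00

vd = [110, 0, 0, 0]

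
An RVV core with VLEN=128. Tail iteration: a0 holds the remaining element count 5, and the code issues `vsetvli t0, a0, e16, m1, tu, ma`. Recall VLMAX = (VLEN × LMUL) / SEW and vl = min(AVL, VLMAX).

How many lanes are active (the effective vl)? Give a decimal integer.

lanes per group: 128·1/16 = 8
AVL=5 ≤ VLMAX=8, so vl = 5

vl = 5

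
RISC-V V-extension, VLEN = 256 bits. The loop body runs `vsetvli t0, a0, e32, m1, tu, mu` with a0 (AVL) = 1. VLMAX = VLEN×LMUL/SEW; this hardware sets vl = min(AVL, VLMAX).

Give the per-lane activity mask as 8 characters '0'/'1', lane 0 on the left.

VLMAX = VLEN×LMUL/SEW = 256×1/32 = 8
vl = min(AVL, VLMAX) = min(1, 8) = 1
bits (lane 0 leftmost): 10000000

predicate = 10000000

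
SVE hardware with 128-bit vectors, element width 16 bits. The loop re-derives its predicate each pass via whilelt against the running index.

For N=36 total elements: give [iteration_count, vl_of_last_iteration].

[iterations, last_vl] = [5, 4]

128-bit reg / 16-bit elem → 8 lanes
N=36: ⌈36/8⌉ = 5 iters; last vl = 36 − 4×8 = 4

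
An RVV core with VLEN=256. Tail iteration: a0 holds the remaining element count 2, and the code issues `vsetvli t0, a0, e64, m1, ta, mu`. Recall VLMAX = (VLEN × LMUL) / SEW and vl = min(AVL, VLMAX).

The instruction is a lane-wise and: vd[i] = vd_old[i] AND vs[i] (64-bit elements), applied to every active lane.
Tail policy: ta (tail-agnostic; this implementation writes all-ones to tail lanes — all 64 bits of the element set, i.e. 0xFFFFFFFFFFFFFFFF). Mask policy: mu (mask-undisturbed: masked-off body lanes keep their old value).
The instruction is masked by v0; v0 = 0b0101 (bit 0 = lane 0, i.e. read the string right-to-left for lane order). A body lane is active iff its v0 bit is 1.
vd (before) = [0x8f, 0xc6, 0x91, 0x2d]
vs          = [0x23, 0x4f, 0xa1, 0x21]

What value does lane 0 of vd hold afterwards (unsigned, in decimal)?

VLMAX = VLEN×LMUL/SEW = 256×1/64 = 4
vl ← min(2, 4) = 2
  i=0: and(0x8f,0x23) → 3
  i=1: mask-off/keep → 198
  i=2: tail/ones → 18446744073709551615
  i=3: tail/ones → 18446744073709551615

vd[0] = 3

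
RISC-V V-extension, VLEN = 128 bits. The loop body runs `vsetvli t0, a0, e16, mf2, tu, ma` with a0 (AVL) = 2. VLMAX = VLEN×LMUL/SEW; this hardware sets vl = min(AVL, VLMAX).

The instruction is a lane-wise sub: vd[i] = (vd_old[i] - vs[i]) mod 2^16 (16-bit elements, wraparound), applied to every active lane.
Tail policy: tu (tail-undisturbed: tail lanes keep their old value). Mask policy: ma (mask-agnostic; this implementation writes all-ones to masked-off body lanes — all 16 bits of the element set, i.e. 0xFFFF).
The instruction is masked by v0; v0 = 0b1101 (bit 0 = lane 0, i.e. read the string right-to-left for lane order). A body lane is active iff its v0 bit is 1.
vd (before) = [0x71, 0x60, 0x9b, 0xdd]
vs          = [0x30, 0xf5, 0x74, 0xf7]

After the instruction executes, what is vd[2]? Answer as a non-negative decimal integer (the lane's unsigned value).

vd[2] = 155

lanes per group: 128·1/2/16 = 4
AVL=2 ≤ VLMAX=4, so vl = 2
  i=0: sub(0x71,0x30) → 65
  i=1: mask-off/ones → 65535
  i=2: tail/keep → 155
  i=3: tail/keep → 221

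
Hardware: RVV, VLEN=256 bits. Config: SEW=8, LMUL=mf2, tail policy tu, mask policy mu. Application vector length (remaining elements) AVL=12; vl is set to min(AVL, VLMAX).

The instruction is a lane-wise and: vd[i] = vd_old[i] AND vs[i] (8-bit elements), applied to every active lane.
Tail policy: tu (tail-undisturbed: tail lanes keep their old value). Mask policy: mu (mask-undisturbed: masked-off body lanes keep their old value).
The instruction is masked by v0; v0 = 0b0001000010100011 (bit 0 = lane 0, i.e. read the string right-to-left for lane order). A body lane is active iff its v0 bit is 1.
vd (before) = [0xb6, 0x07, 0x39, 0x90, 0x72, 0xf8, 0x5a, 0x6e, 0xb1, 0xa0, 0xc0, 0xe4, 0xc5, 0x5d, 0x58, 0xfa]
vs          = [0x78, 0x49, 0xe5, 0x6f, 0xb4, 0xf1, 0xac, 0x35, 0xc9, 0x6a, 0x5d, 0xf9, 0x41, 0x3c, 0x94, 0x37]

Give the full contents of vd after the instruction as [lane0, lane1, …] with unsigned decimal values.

vd = [48, 1, 57, 144, 114, 240, 90, 36, 177, 160, 192, 228, 197, 93, 88, 250]

VLMAX = VLEN×LMUL/SEW = 256×1/2/8 = 16
AVL=12 ≤ VLMAX=16, so vl = 12
lane  0: and(0xb6,0x78) ⇒ 0x30
lane  1: and(0x07,0x49) ⇒ 0x01
lane  2: mask-off/keep ⇒ 0x39
lane  3: mask-off/keep ⇒ 0x90
lane  4: mask-off/keep ⇒ 0x72
lane  5: and(0xf8,0xf1) ⇒ 0xf0
lane  6: mask-off/keep ⇒ 0x5a
lane  7: and(0x6e,0x35) ⇒ 0x24
lane  8: mask-off/keep ⇒ 0xb1
lane  9: mask-off/keep ⇒ 0xa0
lane 10: mask-off/keep ⇒ 0xc0
lane 11: mask-off/keep ⇒ 0xe4
lane 12: tail/keep ⇒ 0xc5
lane 13: tail/keep ⇒ 0x5d
lane 14: tail/keep ⇒ 0x58
lane 15: tail/keep ⇒ 0xfa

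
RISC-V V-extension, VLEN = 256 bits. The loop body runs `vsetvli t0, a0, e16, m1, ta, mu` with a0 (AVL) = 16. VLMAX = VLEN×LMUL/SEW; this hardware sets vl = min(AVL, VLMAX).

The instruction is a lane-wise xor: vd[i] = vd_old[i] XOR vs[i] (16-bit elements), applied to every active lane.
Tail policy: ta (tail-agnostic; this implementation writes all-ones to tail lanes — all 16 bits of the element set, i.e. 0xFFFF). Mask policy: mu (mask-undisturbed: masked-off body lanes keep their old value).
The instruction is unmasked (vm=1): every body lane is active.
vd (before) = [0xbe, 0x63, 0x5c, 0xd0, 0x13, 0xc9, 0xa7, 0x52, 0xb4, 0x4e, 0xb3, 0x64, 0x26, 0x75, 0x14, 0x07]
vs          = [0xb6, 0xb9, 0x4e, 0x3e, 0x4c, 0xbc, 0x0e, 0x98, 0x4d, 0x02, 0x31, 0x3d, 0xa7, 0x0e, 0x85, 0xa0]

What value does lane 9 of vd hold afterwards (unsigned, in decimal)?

lanes per group: 256·1/16 = 16
AVL=16 ≤ VLMAX=16, so vl = 16
  i=0: xor(0xbe,0xb6) → 8
  i=1: xor(0x63,0xb9) → 218
  i=2: xor(0x5c,0x4e) → 18
  i=3: xor(0xd0,0x3e) → 238
  i=4: xor(0x13,0x4c) → 95
  i=5: xor(0xc9,0xbc) → 117
  i=6: xor(0xa7,0x0e) → 169
  i=7: xor(0x52,0x98) → 202
  i=8: xor(0xb4,0x4d) → 249
  i=9: xor(0x4e,0x02) → 76
  i=10: xor(0xb3,0x31) → 130
  i=11: xor(0x64,0x3d) → 89
  i=12: xor(0x26,0xa7) → 129
  i=13: xor(0x75,0x0e) → 123
  i=14: xor(0x14,0x85) → 145
  i=15: xor(0x07,0xa0) → 167

vd[9] = 76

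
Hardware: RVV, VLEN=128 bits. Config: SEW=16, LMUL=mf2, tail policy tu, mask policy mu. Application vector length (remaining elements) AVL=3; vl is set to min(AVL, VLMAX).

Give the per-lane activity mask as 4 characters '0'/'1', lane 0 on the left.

VLMAX = (128 × 1/2) / 16 = 4 lanes
AVL=3 ≤ VLMAX=4, so vl = 3
bits (lane 0 leftmost): 1110

predicate = 1110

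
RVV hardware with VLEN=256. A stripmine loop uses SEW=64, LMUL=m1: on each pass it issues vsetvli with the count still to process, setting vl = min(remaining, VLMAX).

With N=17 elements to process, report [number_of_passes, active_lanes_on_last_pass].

[iterations, last_vl] = [5, 1]

VLMAX = VLEN×LMUL/SEW = 256×1/64 = 4
17 elements at 4/iter → 5 passes, remainder 1 on the last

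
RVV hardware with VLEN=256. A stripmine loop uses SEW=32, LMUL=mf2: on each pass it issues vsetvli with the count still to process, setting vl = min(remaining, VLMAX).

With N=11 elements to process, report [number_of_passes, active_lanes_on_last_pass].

[iterations, last_vl] = [3, 3]

VLMAX = VLEN×LMUL/SEW = 256×1/2/32 = 4
N=11: ⌈11/4⌉ = 3 iters; last vl = 11 − 2×4 = 3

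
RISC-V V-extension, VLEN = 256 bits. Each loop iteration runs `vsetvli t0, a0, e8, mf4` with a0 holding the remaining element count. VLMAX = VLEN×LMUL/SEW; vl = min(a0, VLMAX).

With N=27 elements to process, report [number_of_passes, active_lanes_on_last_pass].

[iterations, last_vl] = [4, 3]

VLMAX = VLEN×LMUL/SEW = 256×1/4/8 = 8
27 elements at 8/iter → 4 passes, remainder 3 on the last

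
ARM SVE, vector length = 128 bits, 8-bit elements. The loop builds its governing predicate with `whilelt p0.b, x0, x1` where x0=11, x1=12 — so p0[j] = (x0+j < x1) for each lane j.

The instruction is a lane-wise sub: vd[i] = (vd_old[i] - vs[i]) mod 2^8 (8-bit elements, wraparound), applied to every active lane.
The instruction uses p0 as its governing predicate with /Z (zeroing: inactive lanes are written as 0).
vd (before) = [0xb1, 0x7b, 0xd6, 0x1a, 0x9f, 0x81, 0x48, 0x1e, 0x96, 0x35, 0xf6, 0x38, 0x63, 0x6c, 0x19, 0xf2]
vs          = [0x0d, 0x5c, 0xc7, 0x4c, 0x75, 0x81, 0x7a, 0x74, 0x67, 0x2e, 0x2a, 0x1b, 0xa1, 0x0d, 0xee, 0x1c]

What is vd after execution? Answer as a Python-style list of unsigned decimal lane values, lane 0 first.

register lanes = 128/8 = 16
p0[j] = (11+j < 12); true for j=0..0 → 1 lanes set
[0] sub(0xb1,0x0d) = 0xa4
[1] tail/zero = 0x00
[2] tail/zero = 0x00
[3] tail/zero = 0x00
[4] tail/zero = 0x00
[5] tail/zero = 0x00
[6] tail/zero = 0x00
[7] tail/zero = 0x00
[8] tail/zero = 0x00
[9] tail/zero = 0x00
[10] tail/zero = 0x00
[11] tail/zero = 0x00
[12] tail/zero = 0x00
[13] tail/zero = 0x00
[14] tail/zero = 0x00
[15] tail/zero = 0x00

vd = [164, 0, 0, 0, 0, 0, 0, 0, 0, 0, 0, 0, 0, 0, 0, 0]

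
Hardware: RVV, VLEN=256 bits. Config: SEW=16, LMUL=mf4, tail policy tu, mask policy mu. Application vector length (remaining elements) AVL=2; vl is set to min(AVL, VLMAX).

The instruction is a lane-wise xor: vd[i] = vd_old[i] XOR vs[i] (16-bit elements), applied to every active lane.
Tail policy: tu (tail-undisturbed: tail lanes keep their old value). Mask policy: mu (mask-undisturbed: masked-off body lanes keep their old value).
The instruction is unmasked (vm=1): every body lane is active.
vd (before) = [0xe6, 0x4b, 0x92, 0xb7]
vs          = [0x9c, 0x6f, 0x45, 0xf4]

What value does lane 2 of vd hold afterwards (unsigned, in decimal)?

vd[2] = 146

lanes per group: 256·1/4/16 = 4
AVL=2 ≤ VLMAX=4, so vl = 2
[0] xor(0xe6,0x9c) = 0x7a
[1] xor(0x4b,0x6f) = 0x24
[2] tail/keep = 0x92
[3] tail/keep = 0xb7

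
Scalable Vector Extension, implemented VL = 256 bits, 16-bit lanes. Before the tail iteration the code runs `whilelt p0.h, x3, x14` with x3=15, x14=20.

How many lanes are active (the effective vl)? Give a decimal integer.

vl = 5

lane count: 256 div 16 = 16
active while 15+j < 20, i.e. j ∈ [0,5) capped at 16 ⇒ 5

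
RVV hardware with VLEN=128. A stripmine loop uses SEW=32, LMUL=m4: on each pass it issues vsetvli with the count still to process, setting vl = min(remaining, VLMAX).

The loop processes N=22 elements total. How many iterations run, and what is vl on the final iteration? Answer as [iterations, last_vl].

[iterations, last_vl] = [2, 6]

VLMAX = (128 × 4) / 32 = 16 lanes
N=22: ⌈22/16⌉ = 2 iters; last vl = 22 − 1×16 = 6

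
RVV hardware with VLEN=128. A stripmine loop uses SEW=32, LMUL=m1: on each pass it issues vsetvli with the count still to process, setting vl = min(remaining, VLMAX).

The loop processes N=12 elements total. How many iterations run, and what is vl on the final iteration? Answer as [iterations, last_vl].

VLMAX = (128 × 1) / 32 = 4 lanes
iterations = ceil(12/4) = 3; final-pass vl = 4

[iterations, last_vl] = [3, 4]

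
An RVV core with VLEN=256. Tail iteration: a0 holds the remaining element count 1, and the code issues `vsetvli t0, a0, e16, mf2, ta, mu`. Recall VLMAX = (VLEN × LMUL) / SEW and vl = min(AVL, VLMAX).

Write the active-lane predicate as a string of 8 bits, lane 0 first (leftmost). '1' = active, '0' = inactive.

VLMAX = VLEN×LMUL/SEW = 256×1/2/16 = 8
AVL=1 ≤ VLMAX=8, so vl = 1
bits (lane 0 leftmost): 10000000

predicate = 10000000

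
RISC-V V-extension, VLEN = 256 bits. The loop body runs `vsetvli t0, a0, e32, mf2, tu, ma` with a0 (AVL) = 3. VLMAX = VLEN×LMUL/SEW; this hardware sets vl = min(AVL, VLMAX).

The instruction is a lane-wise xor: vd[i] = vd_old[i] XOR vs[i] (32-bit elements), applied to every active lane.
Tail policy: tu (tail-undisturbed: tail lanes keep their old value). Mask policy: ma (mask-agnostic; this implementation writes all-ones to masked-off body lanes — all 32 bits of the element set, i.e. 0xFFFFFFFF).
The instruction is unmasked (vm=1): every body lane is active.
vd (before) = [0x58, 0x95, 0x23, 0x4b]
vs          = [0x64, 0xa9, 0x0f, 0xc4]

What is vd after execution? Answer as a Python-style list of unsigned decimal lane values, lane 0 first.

lanes per group: 256·1/2/32 = 4
vl ← min(3, 4) = 3
[0] xor(0x58,0x64) = 0x3c
[1] xor(0x95,0xa9) = 0x3c
[2] xor(0x23,0x0f) = 0x2c
[3] tail/keep = 0x4b

vd = [60, 60, 44, 75]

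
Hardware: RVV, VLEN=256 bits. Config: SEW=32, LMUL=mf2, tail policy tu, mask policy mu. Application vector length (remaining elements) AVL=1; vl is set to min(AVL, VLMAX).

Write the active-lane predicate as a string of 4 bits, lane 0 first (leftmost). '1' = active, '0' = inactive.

VLMAX = VLEN×LMUL/SEW = 256×1/2/32 = 4
vl = min(AVL, VLMAX) = min(1, 4) = 1
bits (lane 0 leftmost): 1000

predicate = 1000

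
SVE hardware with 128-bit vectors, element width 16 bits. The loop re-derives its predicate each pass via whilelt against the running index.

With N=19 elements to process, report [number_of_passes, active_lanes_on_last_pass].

[iterations, last_vl] = [3, 3]

lane count: 128 div 16 = 8
N=19: ⌈19/8⌉ = 3 iters; last vl = 19 − 2×8 = 3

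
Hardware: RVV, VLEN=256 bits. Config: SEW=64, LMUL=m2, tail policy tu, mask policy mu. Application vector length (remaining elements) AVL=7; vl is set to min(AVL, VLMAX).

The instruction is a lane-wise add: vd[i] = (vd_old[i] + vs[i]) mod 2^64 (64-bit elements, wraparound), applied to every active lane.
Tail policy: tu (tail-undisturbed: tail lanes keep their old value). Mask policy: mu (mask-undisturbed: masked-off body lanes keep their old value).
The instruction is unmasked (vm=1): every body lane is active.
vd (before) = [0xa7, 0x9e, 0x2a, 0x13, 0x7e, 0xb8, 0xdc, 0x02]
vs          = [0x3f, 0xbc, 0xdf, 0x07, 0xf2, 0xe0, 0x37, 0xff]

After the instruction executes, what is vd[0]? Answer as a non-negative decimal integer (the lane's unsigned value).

lanes per group: 256·2/64 = 8
AVL=7 ≤ VLMAX=8, so vl = 7
[0] add(0xa7,0x3f) = 0xe6
[1] add(0x9e,0xbc) = 0x15a
[2] add(0x2a,0xdf) = 0x109
[3] add(0x13,0x07) = 0x1a
[4] add(0x7e,0xf2) = 0x170
[5] add(0xb8,0xe0) = 0x198
[6] add(0xdc,0x37) = 0x113
[7] tail/keep = 0x02

vd[0] = 230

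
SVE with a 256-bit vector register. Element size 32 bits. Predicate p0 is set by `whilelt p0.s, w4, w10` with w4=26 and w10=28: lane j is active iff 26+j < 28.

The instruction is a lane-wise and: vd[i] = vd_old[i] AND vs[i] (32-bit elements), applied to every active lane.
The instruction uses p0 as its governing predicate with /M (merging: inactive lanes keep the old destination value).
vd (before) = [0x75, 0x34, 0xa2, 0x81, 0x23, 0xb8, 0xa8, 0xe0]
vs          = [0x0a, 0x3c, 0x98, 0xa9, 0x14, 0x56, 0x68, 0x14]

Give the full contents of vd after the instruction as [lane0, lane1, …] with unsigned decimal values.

vd = [0, 52, 162, 129, 35, 184, 168, 224]

256-bit reg / 32-bit elem → 8 lanes
active while 26+j < 28, i.e. j ∈ [0,2) capped at 8 ⇒ 2
[0] and(0x75,0x0a) = 0x00
[1] and(0x34,0x3c) = 0x34
[2] tail/keep = 0xa2
[3] tail/keep = 0x81
[4] tail/keep = 0x23
[5] tail/keep = 0xb8
[6] tail/keep = 0xa8
[7] tail/keep = 0xe0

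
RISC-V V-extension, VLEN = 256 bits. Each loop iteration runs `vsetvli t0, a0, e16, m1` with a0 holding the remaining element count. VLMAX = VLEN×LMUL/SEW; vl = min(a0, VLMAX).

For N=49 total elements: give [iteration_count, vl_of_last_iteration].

lanes per group: 256·1/16 = 16
iterations = ceil(49/16) = 4; final-pass vl = 1

[iterations, last_vl] = [4, 1]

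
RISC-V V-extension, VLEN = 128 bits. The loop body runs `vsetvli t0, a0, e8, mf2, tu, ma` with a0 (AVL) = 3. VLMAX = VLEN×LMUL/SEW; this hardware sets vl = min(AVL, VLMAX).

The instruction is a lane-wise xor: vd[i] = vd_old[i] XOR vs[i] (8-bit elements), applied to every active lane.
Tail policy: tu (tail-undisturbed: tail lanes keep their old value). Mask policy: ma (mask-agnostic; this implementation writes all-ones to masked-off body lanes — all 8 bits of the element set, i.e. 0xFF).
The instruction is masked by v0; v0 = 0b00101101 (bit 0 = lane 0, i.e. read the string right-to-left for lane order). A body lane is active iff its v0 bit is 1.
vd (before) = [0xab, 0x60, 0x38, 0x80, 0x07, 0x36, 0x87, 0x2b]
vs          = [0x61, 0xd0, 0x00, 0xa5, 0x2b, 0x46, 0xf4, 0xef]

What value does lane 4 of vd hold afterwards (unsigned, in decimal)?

lanes per group: 128·1/2/8 = 8
vl ← min(3, 8) = 3
[0] xor(0xab,0x61) = 0xca
[1] mask-off/ones = 0xff
[2] xor(0x38,0x00) = 0x38
[3] tail/keep = 0x80
[4] tail/keep = 0x07
[5] tail/keep = 0x36
[6] tail/keep = 0x87
[7] tail/keep = 0x2b

vd[4] = 7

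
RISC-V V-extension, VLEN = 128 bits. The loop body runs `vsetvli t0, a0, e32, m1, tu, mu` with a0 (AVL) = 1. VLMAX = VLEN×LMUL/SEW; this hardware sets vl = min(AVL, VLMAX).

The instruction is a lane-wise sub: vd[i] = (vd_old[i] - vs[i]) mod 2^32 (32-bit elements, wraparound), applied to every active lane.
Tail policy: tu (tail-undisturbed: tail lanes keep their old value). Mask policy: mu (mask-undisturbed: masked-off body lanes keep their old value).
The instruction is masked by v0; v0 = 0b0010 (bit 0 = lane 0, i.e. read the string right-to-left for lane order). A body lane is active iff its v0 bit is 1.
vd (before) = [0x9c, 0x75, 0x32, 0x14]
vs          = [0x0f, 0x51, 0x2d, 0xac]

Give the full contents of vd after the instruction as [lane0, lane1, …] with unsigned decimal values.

vd = [156, 117, 50, 20]

VLMAX = (128 × 1) / 32 = 4 lanes
vl = min(AVL, VLMAX) = min(1, 4) = 1
lane  0: mask-off/keep ⇒ 0x9c
lane  1: tail/keep ⇒ 0x75
lane  2: tail/keep ⇒ 0x32
lane  3: tail/keep ⇒ 0x14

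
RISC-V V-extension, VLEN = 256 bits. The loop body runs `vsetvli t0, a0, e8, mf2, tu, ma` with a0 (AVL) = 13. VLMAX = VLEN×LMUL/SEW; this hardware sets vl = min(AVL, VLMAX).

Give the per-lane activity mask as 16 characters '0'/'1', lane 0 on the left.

VLMAX = VLEN×LMUL/SEW = 256×1/2/8 = 16
AVL=13 ≤ VLMAX=16, so vl = 13
bits (lane 0 leftmost): 1111111111111000

predicate = 1111111111111000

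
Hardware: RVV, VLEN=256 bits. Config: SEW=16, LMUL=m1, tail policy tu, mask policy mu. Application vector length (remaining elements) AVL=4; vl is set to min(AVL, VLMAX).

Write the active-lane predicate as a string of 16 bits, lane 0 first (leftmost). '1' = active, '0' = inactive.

VLMAX = VLEN×LMUL/SEW = 256×1/16 = 16
AVL=4 ≤ VLMAX=16, so vl = 4
bits (lane 0 leftmost): 1111000000000000

predicate = 1111000000000000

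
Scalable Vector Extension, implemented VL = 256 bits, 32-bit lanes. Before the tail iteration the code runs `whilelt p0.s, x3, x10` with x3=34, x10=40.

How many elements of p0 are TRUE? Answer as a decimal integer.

register lanes = 256/32 = 8
whilelt: lane j active iff 34+j < 40 → j < 6 → 6 active

vl = 6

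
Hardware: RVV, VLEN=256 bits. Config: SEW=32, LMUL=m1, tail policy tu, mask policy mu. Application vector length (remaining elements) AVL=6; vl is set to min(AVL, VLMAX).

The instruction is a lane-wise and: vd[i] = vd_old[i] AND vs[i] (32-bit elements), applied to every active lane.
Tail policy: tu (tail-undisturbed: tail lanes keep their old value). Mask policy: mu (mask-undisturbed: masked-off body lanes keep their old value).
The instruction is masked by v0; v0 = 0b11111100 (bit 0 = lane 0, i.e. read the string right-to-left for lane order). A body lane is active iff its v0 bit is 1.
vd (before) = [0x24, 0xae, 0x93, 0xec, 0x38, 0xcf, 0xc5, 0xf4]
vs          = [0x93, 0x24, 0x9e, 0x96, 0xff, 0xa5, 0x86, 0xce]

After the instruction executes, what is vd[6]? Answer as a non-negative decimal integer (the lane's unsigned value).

vd[6] = 197

VLMAX = (256 × 1) / 32 = 8 lanes
AVL=6 ≤ VLMAX=8, so vl = 6
lane  0: mask-off/keep ⇒ 0x24
lane  1: mask-off/keep ⇒ 0xae
lane  2: and(0x93,0x9e) ⇒ 0x92
lane  3: and(0xec,0x96) ⇒ 0x84
lane  4: and(0x38,0xff) ⇒ 0x38
lane  5: and(0xcf,0xa5) ⇒ 0x85
lane  6: tail/keep ⇒ 0xc5
lane  7: tail/keep ⇒ 0xf4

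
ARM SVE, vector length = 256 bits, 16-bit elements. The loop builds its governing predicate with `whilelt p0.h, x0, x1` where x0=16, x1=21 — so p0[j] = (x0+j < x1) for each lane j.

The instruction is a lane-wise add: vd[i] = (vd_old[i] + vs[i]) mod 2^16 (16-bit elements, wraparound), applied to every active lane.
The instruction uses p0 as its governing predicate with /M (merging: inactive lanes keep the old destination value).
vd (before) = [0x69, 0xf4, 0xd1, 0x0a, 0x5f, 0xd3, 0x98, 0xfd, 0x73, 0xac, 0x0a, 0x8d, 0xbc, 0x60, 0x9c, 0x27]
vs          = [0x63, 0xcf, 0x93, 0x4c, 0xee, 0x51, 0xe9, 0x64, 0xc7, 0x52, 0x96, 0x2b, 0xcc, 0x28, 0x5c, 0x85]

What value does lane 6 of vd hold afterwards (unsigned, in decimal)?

vd[6] = 152

lane count: 256 div 16 = 16
whilelt: lane j active iff 16+j < 21 → j < 5 → 5 active
lane  0: add(0x69,0x63) ⇒ 0xcc
lane  1: add(0xf4,0xcf) ⇒ 0x1c3
lane  2: add(0xd1,0x93) ⇒ 0x164
lane  3: add(0x0a,0x4c) ⇒ 0x56
lane  4: add(0x5f,0xee) ⇒ 0x14d
lane  5: tail/keep ⇒ 0xd3
lane  6: tail/keep ⇒ 0x98
lane  7: tail/keep ⇒ 0xfd
lane  8: tail/keep ⇒ 0x73
lane  9: tail/keep ⇒ 0xac
lane 10: tail/keep ⇒ 0x0a
lane 11: tail/keep ⇒ 0x8d
lane 12: tail/keep ⇒ 0xbc
lane 13: tail/keep ⇒ 0x60
lane 14: tail/keep ⇒ 0x9c
lane 15: tail/keep ⇒ 0x27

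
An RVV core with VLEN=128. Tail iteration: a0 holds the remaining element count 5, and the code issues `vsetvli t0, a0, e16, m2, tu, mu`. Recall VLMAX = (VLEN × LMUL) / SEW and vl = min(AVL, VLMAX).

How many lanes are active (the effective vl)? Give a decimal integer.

vl = 5

VLMAX = (128 × 2) / 16 = 16 lanes
vl = min(AVL, VLMAX) = min(5, 16) = 5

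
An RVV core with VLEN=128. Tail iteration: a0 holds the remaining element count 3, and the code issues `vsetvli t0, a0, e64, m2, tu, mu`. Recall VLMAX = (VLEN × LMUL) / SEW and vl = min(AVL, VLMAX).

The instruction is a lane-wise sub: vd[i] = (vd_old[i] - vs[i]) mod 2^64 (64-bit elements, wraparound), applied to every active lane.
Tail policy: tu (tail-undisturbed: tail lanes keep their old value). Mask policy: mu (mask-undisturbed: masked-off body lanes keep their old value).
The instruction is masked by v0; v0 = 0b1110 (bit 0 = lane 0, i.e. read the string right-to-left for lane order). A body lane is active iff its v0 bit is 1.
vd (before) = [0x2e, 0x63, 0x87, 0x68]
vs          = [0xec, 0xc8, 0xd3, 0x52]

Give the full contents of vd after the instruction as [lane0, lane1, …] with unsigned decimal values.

vd = [46, 18446744073709551515, 18446744073709551540, 104]

lanes per group: 128·2/64 = 4
vl = min(AVL, VLMAX) = min(3, 4) = 3
[0] mask-off/keep = 0x2e
[1] sub(0x63,0xc8) = 0xffffffffffffff9b
[2] sub(0x87,0xd3) = 0xffffffffffffffb4
[3] tail/keep = 0x68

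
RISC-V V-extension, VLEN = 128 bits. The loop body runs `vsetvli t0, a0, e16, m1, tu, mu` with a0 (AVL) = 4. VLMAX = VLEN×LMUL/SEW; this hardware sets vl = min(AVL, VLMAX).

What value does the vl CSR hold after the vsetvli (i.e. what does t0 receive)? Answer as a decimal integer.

VLMAX = VLEN×LMUL/SEW = 128×1/16 = 8
AVL=4 ≤ VLMAX=8, so vl = 4

vl = 4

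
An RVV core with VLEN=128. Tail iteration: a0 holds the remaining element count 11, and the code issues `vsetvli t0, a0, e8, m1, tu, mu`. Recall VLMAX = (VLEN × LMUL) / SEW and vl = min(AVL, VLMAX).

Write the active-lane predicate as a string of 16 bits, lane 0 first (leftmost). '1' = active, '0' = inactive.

lanes per group: 128·1/8 = 16
vl ← min(11, 16) = 11
bits (lane 0 leftmost): 1111111111100000

predicate = 1111111111100000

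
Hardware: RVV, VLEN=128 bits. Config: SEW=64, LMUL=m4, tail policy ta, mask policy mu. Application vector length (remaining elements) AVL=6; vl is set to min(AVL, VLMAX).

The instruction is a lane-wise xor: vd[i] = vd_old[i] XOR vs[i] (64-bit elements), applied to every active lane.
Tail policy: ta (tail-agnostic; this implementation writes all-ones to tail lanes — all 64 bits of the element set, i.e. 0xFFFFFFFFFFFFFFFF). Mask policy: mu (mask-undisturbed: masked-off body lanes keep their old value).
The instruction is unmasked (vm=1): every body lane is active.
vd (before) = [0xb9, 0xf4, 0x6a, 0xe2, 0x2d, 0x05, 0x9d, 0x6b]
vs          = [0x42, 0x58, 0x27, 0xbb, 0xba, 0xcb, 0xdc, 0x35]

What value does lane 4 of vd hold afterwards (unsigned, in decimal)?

VLMAX = VLEN×LMUL/SEW = 128×4/64 = 8
AVL=6 ≤ VLMAX=8, so vl = 6
vd[0] xor(0xb9,0x42) -> 0xfb
vd[1] xor(0xf4,0x58) -> 0xac
vd[2] xor(0x6a,0x27) -> 0x4d
vd[3] xor(0xe2,0xbb) -> 0x59
vd[4] xor(0x2d,0xba) -> 0x97
vd[5] xor(0x05,0xcb) -> 0xce
vd[6] tail/ones -> 0xffffffffffffffff
vd[7] tail/ones -> 0xffffffffffffffff

vd[4] = 151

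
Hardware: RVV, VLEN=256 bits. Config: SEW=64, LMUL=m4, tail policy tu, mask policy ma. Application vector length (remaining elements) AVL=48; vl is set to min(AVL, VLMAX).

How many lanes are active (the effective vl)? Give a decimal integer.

vl = 16

lanes per group: 256·4/64 = 16
AVL=48 > VLMAX=16, so vl = 16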